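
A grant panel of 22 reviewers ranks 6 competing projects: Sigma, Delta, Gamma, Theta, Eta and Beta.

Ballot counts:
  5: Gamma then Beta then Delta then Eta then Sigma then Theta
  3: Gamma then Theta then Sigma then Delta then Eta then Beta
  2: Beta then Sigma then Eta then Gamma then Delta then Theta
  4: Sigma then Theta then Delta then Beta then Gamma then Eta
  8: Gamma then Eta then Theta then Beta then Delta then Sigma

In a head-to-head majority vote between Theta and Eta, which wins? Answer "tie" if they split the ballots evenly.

Eta

Ballots ranking Theta above Eta: 3 + 4 = 7.
Ballots ranking Eta above Theta: 22 − 7 = 15.
Eta wins the head-to-head 15–7.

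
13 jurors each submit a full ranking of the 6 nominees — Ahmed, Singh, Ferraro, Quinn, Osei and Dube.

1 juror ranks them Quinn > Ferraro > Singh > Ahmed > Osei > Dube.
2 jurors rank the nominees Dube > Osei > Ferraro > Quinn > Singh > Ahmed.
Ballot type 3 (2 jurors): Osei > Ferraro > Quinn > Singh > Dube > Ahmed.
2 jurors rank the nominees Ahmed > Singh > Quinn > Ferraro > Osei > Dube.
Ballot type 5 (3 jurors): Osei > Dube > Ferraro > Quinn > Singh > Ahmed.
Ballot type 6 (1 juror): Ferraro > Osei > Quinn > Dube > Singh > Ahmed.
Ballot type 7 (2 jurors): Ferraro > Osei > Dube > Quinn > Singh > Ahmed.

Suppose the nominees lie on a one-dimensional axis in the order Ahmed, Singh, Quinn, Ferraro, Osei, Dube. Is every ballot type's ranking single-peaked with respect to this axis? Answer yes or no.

Axis positions: Ahmed=1, Singh=2, Quinn=3, Ferraro=4, Osei=5, Dube=6.
Ballot type 1 (peak Quinn at position 3): ranking walks positions 3-4-2-1-5-6, expanding outward from the peak — single-peaked.
Ballot type 2 (peak Dube at position 6): ranking walks positions 6-5-4-3-2-1, expanding outward from the peak — single-peaked.
Ballot type 3 (peak Osei at position 5): ranking walks positions 5-4-3-2-6-1, expanding outward from the peak — single-peaked.
Ballot type 4 (peak Ahmed at position 1): ranking walks positions 1-2-3-4-5-6, expanding outward from the peak — single-peaked.
Ballot type 5 (peak Osei at position 5): ranking walks positions 5-6-4-3-2-1, expanding outward from the peak — single-peaked.
Ballot type 6 (peak Ferraro at position 4): ranking walks positions 4-5-3-6-2-1, expanding outward from the peak — single-peaked.
Ballot type 7 (peak Ferraro at position 4): ranking walks positions 4-5-6-3-2-1, expanding outward from the peak — single-peaked.
Every ranking is single-peaked on this axis.

yes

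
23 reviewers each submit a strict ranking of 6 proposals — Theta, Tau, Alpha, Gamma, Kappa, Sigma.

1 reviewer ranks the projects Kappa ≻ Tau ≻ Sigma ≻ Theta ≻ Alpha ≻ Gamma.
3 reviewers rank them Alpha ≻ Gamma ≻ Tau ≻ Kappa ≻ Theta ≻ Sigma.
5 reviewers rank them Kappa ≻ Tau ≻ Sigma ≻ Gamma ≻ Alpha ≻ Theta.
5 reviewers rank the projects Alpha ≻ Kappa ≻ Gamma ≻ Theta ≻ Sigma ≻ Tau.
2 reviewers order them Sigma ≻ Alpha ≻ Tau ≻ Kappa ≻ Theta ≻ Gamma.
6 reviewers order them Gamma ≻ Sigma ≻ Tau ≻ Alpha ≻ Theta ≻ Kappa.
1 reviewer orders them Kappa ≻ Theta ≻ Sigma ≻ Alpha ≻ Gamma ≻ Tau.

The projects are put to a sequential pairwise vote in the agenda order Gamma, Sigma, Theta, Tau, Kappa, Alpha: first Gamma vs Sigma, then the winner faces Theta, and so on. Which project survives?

Round 1: Gamma vs Sigma — 14–9, Gamma advances.
Round 2: Gamma vs Theta — 19–4, Gamma advances.
Round 3: Gamma vs Tau — 15–8, Gamma advances.
Round 4: Gamma vs Kappa — 9–14, Kappa advances.
Round 5: Kappa vs Alpha — 7–16, Alpha advances.
The agenda winner is Alpha.

Alpha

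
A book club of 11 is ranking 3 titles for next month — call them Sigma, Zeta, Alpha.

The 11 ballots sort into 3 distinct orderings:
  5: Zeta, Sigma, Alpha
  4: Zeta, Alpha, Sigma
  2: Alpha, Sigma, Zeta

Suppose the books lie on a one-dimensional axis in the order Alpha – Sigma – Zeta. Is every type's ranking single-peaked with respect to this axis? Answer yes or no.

no

Axis positions: Alpha=1, Sigma=2, Zeta=3.
Type 1 (peak Zeta at position 3): ranking walks positions 3-2-1, expanding outward from the peak — single-peaked.
Type 2: ranking walks positions 3-1-2; Alpha is ranked above Sigma even though Sigma lies between Alpha and the peak Zeta on the axis — preferences dip and rise again. Not single-peaked.
Type 3 (peak Alpha at position 1): ranking walks positions 1-2-3, expanding outward from the peak — single-peaked.
Type 2 violates single-peakedness, so the profile is not single-peaked on this axis.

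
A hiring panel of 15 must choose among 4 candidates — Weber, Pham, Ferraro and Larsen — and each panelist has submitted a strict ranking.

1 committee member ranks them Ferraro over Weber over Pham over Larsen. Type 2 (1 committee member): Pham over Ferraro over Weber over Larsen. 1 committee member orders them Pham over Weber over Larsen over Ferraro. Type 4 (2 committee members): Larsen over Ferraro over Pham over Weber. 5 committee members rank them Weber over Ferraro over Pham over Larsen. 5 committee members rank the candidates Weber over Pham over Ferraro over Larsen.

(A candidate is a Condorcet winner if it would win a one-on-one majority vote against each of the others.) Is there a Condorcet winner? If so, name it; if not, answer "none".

Check each pair by majority over 15 ballots:
Weber–Pham: Weber 11–4.
Weber vs Ferraro: Weber, 11–4.
Weber vs Larsen: Weber wins 13–2.
Pham–Ferraro: Ferraro 8–7.
Pham vs Larsen: Pham wins 13–2.
Ferraro vs Larsen: Ferraro, 12–3.
Weber wins every pairwise contest, so Weber is the Condorcet winner.

Weber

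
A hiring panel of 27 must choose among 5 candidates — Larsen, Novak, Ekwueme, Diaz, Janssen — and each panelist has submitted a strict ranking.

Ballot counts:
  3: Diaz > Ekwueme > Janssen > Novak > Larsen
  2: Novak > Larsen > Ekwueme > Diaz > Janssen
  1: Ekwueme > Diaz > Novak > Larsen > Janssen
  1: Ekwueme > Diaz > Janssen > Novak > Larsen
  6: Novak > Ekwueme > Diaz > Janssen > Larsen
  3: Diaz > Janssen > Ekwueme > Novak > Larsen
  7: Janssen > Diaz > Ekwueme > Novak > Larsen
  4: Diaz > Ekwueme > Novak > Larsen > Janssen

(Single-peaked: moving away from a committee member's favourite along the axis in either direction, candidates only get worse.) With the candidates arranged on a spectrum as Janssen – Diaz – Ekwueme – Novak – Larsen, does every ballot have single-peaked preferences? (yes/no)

Axis positions: Janssen=1, Diaz=2, Ekwueme=3, Novak=4, Larsen=5.
Type 1 (peak Diaz at position 2): ranking walks positions 2-3-1-4-5, expanding outward from the peak — single-peaked.
Type 2 (peak Novak at position 4): ranking walks positions 4-5-3-2-1, expanding outward from the peak — single-peaked.
Type 3 (peak Ekwueme at position 3): ranking walks positions 3-2-4-5-1, expanding outward from the peak — single-peaked.
Type 4 (peak Ekwueme at position 3): ranking walks positions 3-2-1-4-5, expanding outward from the peak — single-peaked.
Type 5 (peak Novak at position 4): ranking walks positions 4-3-2-1-5, expanding outward from the peak — single-peaked.
Type 6 (peak Diaz at position 2): ranking walks positions 2-1-3-4-5, expanding outward from the peak — single-peaked.
Type 7 (peak Janssen at position 1): ranking walks positions 1-2-3-4-5, expanding outward from the peak — single-peaked.
Type 8 (peak Diaz at position 2): ranking walks positions 2-3-4-5-1, expanding outward from the peak — single-peaked.
Every ranking is single-peaked on this axis.

yes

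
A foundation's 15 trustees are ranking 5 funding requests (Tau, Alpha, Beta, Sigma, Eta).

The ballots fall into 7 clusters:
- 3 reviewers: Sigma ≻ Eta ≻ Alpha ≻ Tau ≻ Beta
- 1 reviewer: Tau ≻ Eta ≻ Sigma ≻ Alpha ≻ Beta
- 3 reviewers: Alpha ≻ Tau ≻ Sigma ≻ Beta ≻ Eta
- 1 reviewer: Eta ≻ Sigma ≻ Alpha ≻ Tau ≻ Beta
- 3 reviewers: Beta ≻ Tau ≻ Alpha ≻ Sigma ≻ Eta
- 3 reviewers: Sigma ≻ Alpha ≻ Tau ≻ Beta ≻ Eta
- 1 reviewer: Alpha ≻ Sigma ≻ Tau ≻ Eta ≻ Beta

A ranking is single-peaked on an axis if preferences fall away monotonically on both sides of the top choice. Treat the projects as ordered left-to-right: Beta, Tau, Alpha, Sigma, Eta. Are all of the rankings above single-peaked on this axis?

Axis positions: Beta=1, Tau=2, Alpha=3, Sigma=4, Eta=5.
Cluster 1 (peak Sigma at position 4): ranking walks positions 4-5-3-2-1, expanding outward from the peak — single-peaked.
Cluster 2: ranking walks positions 2-5-4-3-1; Eta is ranked above Alpha even though Alpha lies between Eta and the peak Tau on the axis — preferences dip and rise again. Not single-peaked.
Cluster 3 (peak Alpha at position 3): ranking walks positions 3-2-4-1-5, expanding outward from the peak — single-peaked.
Cluster 4 (peak Eta at position 5): ranking walks positions 5-4-3-2-1, expanding outward from the peak — single-peaked.
Cluster 5 (peak Beta at position 1): ranking walks positions 1-2-3-4-5, expanding outward from the peak — single-peaked.
Cluster 6 (peak Sigma at position 4): ranking walks positions 4-3-2-1-5, expanding outward from the peak — single-peaked.
Cluster 7 (peak Alpha at position 3): ranking walks positions 3-4-2-5-1, expanding outward from the peak — single-peaked.
Cluster 2 violates single-peakedness, so the profile is not single-peaked on this axis.

no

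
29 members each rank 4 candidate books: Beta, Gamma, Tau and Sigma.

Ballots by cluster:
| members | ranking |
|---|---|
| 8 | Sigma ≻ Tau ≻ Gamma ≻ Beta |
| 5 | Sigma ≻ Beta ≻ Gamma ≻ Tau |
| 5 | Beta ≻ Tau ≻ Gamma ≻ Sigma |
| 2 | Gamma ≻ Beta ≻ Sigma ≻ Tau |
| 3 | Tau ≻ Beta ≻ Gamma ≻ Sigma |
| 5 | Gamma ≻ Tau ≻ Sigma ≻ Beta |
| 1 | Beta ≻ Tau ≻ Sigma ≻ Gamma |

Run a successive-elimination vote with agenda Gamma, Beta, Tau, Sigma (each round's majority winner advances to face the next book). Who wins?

Round 1: Gamma vs Beta — 15–14, Gamma advances.
Round 2: Gamma vs Tau — 12–17, Tau advances.
Round 3: Tau vs Sigma — 14–15, Sigma advances.
Sigma survives the agenda.

Sigma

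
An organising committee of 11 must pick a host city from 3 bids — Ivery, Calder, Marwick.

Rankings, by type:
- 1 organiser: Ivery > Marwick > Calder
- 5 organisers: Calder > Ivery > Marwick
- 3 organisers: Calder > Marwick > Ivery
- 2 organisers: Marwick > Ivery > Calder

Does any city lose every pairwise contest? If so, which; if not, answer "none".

Pairwise majorities:
Ivery vs Calder: Calder, 8–3.
Ivery vs Marwick: 1+5 = 6 for Ivery, 5 for Marwick — Ivery by 6–5.
Calder vs Marwick: 8 to 3, Calder.
Marwick loses to every other city — it is the Condorcet loser.

Marwick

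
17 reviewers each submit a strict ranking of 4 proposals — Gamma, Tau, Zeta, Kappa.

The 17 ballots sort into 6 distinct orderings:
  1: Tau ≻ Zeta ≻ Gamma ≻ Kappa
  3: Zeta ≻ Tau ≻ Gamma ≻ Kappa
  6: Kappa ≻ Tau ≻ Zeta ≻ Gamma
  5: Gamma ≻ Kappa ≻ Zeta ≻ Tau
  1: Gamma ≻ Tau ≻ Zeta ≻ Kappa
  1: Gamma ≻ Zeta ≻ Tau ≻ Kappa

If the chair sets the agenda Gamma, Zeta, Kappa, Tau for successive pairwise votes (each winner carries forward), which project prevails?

Round 1: Gamma vs Zeta — 7–10, Zeta advances.
Round 2: Zeta vs Kappa — 6–11, Kappa advances.
Round 3: Kappa vs Tau — 11–6, Kappa advances.
Kappa survives the agenda.

Kappa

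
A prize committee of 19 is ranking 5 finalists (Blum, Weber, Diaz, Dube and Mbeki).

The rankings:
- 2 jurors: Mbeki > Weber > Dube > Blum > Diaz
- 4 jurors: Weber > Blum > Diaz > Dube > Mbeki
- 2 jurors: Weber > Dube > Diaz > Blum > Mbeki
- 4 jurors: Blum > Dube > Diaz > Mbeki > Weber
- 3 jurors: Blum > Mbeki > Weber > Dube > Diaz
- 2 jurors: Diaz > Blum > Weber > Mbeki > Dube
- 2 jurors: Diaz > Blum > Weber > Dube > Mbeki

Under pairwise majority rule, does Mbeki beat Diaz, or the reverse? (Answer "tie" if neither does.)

Diaz

Ballots ranking Mbeki above Diaz: 2 + 3 = 5.
Ballots ranking Diaz above Mbeki: 19 − 5 = 14.
Diaz wins the head-to-head 14–5.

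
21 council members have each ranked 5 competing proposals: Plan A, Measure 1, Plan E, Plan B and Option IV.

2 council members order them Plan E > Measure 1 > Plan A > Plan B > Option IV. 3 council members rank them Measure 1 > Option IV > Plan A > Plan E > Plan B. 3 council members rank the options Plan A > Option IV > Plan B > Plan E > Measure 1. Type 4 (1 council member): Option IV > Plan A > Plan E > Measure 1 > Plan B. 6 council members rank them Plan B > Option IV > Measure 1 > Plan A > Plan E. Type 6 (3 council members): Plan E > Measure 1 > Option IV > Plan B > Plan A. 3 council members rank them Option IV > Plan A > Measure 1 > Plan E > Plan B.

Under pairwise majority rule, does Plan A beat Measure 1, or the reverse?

Measure 1

Ballots ranking Plan A above Measure 1: 3 + 1 + 3 = 7.
Ballots ranking Measure 1 above Plan A: 21 − 7 = 14.
Measure 1 wins the head-to-head 14–7.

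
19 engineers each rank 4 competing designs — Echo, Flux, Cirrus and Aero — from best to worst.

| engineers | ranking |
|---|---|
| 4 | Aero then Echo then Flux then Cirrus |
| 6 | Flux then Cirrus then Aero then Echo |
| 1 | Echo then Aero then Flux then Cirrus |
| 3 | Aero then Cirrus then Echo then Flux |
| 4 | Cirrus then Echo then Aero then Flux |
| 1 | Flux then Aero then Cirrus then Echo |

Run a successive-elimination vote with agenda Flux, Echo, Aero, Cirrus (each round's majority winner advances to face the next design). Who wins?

Round 1: Flux vs Echo — 7–12, Echo advances.
Round 2: Echo vs Aero — 5–14, Aero advances.
Round 3: Aero vs Cirrus — 9–10, Cirrus advances.
The agenda winner is Cirrus.

Cirrus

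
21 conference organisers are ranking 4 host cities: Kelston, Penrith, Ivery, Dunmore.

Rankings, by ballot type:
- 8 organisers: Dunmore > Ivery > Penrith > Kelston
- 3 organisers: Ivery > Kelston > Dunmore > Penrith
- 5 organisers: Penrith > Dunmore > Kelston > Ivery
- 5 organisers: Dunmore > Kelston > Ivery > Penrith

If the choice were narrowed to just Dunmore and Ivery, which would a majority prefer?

Ballots ranking Dunmore above Ivery: 8 + 5 + 5 = 18.
Ballots ranking Ivery above Dunmore: 21 − 18 = 3.
Dunmore wins the head-to-head 18–3.

Dunmore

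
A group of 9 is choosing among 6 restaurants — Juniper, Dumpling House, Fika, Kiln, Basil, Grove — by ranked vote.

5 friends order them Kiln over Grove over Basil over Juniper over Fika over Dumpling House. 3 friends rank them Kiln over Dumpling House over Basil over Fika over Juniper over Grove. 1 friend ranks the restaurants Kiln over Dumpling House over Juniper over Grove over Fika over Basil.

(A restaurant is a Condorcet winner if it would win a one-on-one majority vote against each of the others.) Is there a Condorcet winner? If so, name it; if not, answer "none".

Head-to-head results (9 friends):
Juniper–Dumpling House: Juniper 5–4.
Juniper vs Fika: Juniper wins 6–3.
Juniper vs Kiln: Kiln wins 9–0.
Juniper vs Basil: Basil wins 8–1.
Juniper–Grove: Grove 5–4.
Dumpling House vs Fika: Fika, 5–4.
Dumpling House–Kiln: Kiln 9–0.
Dumpling House vs Basil: Basil wins 5–4.
Dumpling House vs Grove: Grove, 5–4.
Fika–Kiln: Kiln 9–0.
Fika–Basil: Basil 8–1.
Fika vs Grove: Grove wins 6–3.
Kiln vs Basil: Kiln wins 9–0.
Kiln–Grove: Kiln 9–0.
Basil vs Grove: Grove, 6–3.
Only Kiln has no losses; Kiln is the Condorcet winner.

Kiln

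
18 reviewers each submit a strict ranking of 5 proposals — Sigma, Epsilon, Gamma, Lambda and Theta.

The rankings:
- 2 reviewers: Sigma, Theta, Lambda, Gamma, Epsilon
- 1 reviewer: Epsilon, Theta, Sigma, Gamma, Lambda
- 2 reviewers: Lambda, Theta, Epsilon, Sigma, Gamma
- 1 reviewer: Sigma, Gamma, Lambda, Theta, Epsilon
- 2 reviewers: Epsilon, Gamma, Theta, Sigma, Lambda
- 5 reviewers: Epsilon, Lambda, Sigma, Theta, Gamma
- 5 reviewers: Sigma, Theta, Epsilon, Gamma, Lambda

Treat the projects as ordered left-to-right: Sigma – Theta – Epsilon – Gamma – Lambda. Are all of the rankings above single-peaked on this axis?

Axis positions: Sigma=1, Theta=2, Epsilon=3, Gamma=4, Lambda=5.
Bloc 1: ranking walks positions 1-2-5-4-3; Lambda is ranked above Epsilon even though Epsilon lies between Lambda and the peak Sigma on the axis — preferences dip and rise again. Not single-peaked.
Bloc 2 (peak Epsilon at position 3): ranking walks positions 3-2-1-4-5, expanding outward from the peak — single-peaked.
Bloc 3: ranking walks positions 5-2-3-1-4; Theta is ranked above Gamma even though Gamma lies between Theta and the peak Lambda on the axis — preferences dip and rise again. Not single-peaked.
Bloc 4: ranking walks positions 1-4-5-2-3; Gamma is ranked above Theta even though Theta lies between Gamma and the peak Sigma on the axis — preferences dip and rise again. Not single-peaked.
Bloc 5 (peak Epsilon at position 3): ranking walks positions 3-4-2-1-5, expanding outward from the peak — single-peaked.
Bloc 6: ranking walks positions 3-5-1-2-4; Lambda is ranked above Gamma even though Gamma lies between Lambda and the peak Epsilon on the axis — preferences dip and rise again. Not single-peaked.
Bloc 7 (peak Sigma at position 1): ranking walks positions 1-2-3-4-5, expanding outward from the peak — single-peaked.
Bloc 1 violates single-peakedness, so the profile is not single-peaked on this axis.

no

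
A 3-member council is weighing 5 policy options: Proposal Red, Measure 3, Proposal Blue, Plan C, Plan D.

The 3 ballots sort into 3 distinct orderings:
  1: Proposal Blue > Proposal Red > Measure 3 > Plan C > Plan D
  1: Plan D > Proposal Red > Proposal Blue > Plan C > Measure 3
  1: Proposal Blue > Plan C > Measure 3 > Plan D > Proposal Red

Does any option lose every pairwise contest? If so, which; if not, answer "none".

none

Pairwise majorities:
Proposal Red vs Measure 3: Proposal Red, 2–1.
Proposal Red vs Proposal Blue: Proposal Blue, 2–1.
Proposal Red–Plan C: Proposal Red 2–1.
Proposal Red vs Plan D: 1 for Proposal Red, 2 for Plan D — Plan D by 2–1.
Measure 3 vs Proposal Blue: 0 to 3, Proposal Blue.
Measure 3 vs Plan C: Plan C, 2–1.
Measure 3–Plan D: Measure 3 2–1.
Proposal Blue vs Plan C: Proposal Blue preferred on 1+1+1 = 3 ballots; Proposal Blue wins 3–0.
Proposal Blue vs Plan D: 1+1 = 2 for Proposal Blue, 1 for Plan D — Proposal Blue by 2–1.
Plan C vs Plan D: Plan C, 2–1.
No option is winless: Proposal Red beats Measure 3; Measure 3 beats Plan D; Proposal Blue beats Proposal Red; Plan C beats Measure 3; Plan D beats Proposal Red. There is no Condorcet loser.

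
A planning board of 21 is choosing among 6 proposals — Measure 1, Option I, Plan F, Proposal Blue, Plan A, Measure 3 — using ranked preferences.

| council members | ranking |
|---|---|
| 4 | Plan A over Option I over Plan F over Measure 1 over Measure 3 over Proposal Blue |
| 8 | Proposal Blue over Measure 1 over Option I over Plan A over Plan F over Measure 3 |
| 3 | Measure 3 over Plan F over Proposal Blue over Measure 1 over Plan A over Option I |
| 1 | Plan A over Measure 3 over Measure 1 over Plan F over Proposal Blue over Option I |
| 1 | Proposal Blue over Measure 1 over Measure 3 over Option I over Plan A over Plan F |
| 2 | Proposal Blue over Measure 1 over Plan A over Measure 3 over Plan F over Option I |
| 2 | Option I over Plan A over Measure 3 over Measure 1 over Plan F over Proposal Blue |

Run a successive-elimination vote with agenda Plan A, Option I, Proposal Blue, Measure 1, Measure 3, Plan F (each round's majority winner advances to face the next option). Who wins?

Round 1: Plan A vs Option I — 10–11, Option I advances.
Round 2: Option I vs Proposal Blue — 6–15, Proposal Blue advances.
Round 3: Proposal Blue vs Measure 1 — 14–7, Proposal Blue advances.
Round 4: Proposal Blue vs Measure 3 — 11–10, Proposal Blue advances.
Round 5: Proposal Blue vs Plan F — 11–10, Proposal Blue advances.
The agenda winner is Proposal Blue.

Proposal Blue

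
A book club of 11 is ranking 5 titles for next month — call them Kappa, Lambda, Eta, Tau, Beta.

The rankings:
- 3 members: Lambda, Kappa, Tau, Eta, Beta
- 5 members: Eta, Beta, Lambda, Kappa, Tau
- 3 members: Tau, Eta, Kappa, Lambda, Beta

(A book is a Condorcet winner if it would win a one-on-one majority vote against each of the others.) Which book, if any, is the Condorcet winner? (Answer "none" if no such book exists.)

Pairwise majorities:
Kappa vs Lambda: Kappa is ranked higher on 3 ballots, Lambda on 8. Lambda wins 8–3.
Kappa–Eta: Eta 8–3.
Kappa vs Tau: Kappa preferred on 3+5 = 8 ballots; Kappa wins 8–3.
Kappa vs Beta: Kappa is ranked higher on 3+3 = 6 ballots, Beta on 5. Kappa wins 6–5.
Lambda vs Eta: 3 to 8, Eta.
Lambda vs Tau: Lambda preferred on 3+5 = 8 ballots; Lambda wins 8–3.
Lambda vs Beta: Lambda, 6–5.
Eta vs Tau: 5 to 6, Tau.
Eta vs Beta: Eta preferred on 3+5+3 = 11 ballots; Eta wins 11–0.
Tau vs Beta: Tau is ranked higher on 3+3 = 6 ballots, Beta on 5. Tau wins 6–5.
Each book drops at least one matchup (Kappa loses to Lambda; Lambda loses to Eta; Eta loses to Tau; Tau loses to Kappa; Beta loses to Kappa); the cycle Kappa beats Tau beats Eta beats Kappa rules out a Condorcet winner.

none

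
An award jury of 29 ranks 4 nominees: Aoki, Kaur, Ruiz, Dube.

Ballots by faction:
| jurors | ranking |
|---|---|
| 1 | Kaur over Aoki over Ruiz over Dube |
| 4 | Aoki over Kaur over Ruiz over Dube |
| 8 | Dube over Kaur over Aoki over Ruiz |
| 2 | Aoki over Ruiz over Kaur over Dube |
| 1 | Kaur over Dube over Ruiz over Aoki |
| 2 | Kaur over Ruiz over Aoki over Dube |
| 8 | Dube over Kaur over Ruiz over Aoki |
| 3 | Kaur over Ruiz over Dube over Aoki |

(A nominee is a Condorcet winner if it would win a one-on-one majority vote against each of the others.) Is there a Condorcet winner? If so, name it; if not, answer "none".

Pairwise majorities:
Aoki vs Kaur: 6 to 23, Kaur.
Aoki vs Ruiz: 1+4+8+2 = 15 for Aoki, 14 for Ruiz — Aoki by 15–14.
Aoki vs Dube: 1+4+2+2 = 9 for Aoki, 20 for Dube — Dube by 20–9.
Kaur vs Ruiz: 27 to 2, Kaur.
Kaur vs Dube: 13 to 16, Dube.
Ruiz vs Dube: 1+4+2+2+3 = 12 for Ruiz, 17 for Dube — Dube by 17–12.
Dube beats each of Aoki, Kaur, Ruiz — Dube is the Condorcet winner.

Dube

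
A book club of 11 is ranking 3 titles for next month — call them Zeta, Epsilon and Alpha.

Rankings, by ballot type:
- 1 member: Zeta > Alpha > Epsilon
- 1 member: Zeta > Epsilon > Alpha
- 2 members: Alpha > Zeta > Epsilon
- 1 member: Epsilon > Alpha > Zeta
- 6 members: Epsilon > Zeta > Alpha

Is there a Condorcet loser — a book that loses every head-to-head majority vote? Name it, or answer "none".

Alpha

Head-to-head results (11 members):
Zeta vs Epsilon: 1+1+2 = 4 for Zeta, 7 for Epsilon — Epsilon by 7–4.
Zeta vs Alpha: Zeta, 8–3.
Epsilon vs Alpha: Epsilon wins 8–3.
Alpha is beaten in every head-to-head and is the Condorcet loser.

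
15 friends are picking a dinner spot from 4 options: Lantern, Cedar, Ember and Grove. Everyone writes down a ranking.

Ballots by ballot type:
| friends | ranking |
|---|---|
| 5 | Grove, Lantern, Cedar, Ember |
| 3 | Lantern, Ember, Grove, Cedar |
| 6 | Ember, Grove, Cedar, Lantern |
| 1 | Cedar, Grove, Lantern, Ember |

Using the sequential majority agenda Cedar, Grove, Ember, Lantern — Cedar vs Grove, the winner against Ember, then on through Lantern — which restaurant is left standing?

Lantern

Round 1: Cedar vs Grove — 1–14, Grove advances.
Round 2: Grove vs Ember — 6–9, Ember advances.
Round 3: Ember vs Lantern — 6–9, Lantern advances.
Lantern survives the agenda.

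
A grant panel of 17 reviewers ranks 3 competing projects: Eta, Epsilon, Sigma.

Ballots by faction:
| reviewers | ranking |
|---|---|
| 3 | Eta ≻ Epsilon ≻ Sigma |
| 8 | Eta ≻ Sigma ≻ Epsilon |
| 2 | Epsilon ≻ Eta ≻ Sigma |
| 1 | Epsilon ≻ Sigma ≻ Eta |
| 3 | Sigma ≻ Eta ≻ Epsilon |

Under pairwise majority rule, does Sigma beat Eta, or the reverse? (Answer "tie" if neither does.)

Ballots ranking Sigma above Eta: 1 + 3 = 4.
Ballots ranking Eta above Sigma: 17 − 4 = 13.
Eta wins the head-to-head 13–4.

Eta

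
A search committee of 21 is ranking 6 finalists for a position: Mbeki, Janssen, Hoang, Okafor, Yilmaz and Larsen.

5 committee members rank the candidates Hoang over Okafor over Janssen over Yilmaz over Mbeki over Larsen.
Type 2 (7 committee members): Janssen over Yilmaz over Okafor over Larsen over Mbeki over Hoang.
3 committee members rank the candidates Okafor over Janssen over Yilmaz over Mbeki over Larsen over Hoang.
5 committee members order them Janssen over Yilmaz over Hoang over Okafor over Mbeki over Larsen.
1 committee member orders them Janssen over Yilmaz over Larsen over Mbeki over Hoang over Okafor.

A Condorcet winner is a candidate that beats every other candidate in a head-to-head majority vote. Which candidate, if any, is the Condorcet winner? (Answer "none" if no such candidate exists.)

Head-to-head results (21 committee members):
Mbeki–Janssen: Janssen 21–0.
Mbeki–Hoang: Mbeki 11–10.
Mbeki vs Okafor: Okafor, 20–1.
Mbeki–Yilmaz: Yilmaz 21–0.
Mbeki vs Larsen: Mbeki, 13–8.
Janssen–Hoang: Janssen 16–5.
Janssen vs Okafor: Janssen, 13–8.
Janssen–Yilmaz: Janssen 21–0.
Janssen vs Larsen: Janssen, 21–0.
Hoang vs Okafor: Hoang, 11–10.
Hoang vs Yilmaz: Yilmaz wins 16–5.
Hoang vs Larsen: Larsen, 11–10.
Okafor vs Yilmaz: Yilmaz, 13–8.
Okafor vs Larsen: Okafor, 20–1.
Yilmaz–Larsen: Yilmaz 21–0.
Only Janssen has no losses; Janssen is the Condorcet winner.

Janssen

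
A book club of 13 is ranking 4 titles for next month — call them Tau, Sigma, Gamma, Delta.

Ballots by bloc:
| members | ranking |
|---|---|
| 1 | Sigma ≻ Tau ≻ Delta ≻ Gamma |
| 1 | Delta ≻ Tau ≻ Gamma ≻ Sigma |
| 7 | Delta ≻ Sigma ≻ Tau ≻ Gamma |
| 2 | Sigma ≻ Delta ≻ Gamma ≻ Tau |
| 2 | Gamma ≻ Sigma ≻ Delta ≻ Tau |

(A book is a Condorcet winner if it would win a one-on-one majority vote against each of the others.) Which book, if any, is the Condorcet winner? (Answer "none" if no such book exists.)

Delta

Check each pair by majority over 13 ballots:
Tau vs Sigma: Sigma, 12–1.
Tau vs Gamma: Tau wins 9–4.
Tau vs Delta: Delta wins 12–1.
Sigma vs Gamma: Sigma, 10–3.
Sigma vs Delta: Delta, 8–5.
Gamma vs Delta: Delta, 11–2.
Only Delta has no losses; Delta is the Condorcet winner.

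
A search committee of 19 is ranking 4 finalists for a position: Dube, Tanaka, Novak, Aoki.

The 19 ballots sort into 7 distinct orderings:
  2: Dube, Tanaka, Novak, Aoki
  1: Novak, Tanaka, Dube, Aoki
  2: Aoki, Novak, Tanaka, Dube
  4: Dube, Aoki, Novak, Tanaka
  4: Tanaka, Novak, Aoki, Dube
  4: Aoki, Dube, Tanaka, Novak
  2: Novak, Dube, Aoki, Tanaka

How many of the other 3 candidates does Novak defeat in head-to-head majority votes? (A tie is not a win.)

0

Novak against each rival (19 committee members):
Novak vs Dube: 1+2+4+2 = 9 for Novak, 10 for Dube — Dube by 10–9.
Novak vs Tanaka: Tanaka, 10–9.
Novak vs Aoki: Aoki, 10–9.
Novak beats no one; loses to Dube, Tanaka, Aoki — 0 pairwise wins.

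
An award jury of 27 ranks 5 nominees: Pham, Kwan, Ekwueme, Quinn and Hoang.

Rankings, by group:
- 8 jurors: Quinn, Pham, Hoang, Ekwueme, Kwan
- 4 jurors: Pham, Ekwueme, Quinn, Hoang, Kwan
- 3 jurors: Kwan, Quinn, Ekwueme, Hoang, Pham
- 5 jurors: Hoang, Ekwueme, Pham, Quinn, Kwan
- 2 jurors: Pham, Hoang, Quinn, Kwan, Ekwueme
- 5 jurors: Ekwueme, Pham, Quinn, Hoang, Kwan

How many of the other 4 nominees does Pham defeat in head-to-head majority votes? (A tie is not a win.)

Pham against each rival (27 jurors):
Pham vs Kwan: Pham preferred on 8+4+5+2+5 = 24 ballots; Pham wins 24–3.
Pham vs Ekwueme: 8+4+2 = 14 for Pham, 13 for Ekwueme — Pham by 14–13.
Pham vs Quinn: 4+5+2+5 = 16 for Pham, 11 for Quinn — Pham by 16–11.
Pham vs Hoang: Pham, 19–8.
Pham beats Kwan, Ekwueme, Quinn, Hoang — 4 pairwise wins.

4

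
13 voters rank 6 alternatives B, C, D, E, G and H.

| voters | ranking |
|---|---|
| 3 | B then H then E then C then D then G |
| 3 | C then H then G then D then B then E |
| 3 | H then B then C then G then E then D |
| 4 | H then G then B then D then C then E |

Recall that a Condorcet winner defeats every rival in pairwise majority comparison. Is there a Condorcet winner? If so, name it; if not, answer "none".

H

Pairwise majorities:
B vs C: 10 to 3, B.
B vs D: 10 to 3, B.
B vs E: 3+3+3+4 = 13 for B, 0 for E — B by 13–0.
B vs G: 3+3 = 6 for B, 7 for G — G by 7–6.
B vs H: B preferred on 3 ballots; H wins 10–3.
C vs D: 9 to 4, C.
C vs E: C preferred on 3+3+4 = 10 ballots; C wins 10–3.
C vs G: C is ranked higher on 3+3+3 = 9 ballots, G on 4. C wins 9–4.
C vs H: 3 for C, 10 for H — H by 10–3.
D vs E: 7 to 6, D.
D vs G: D is ranked higher on 3 ballots, G on 10. G wins 10–3.
D vs H: D preferred on 0 ballots; H wins 13–0.
E vs G: 3 to 10, G.
E vs H: E is ranked higher on 0 ballots, H on 13. H wins 13–0.
G vs H: 0 for G, 13 for H — H by 13–0.
H defeats every rival head-to-head and is the Condorcet winner.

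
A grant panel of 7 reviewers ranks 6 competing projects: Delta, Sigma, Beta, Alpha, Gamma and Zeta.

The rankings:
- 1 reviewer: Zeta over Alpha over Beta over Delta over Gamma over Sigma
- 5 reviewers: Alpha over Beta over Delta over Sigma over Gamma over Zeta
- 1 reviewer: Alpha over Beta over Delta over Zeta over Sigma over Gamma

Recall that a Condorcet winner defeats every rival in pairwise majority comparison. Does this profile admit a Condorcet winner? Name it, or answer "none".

Alpha

Check each pair by majority over 7 ballots:
Delta vs Sigma: Delta, 7–0.
Delta vs Beta: Beta wins 7–0.
Delta–Alpha: Alpha 7–0.
Delta vs Gamma: Delta, 7–0.
Delta vs Zeta: Delta wins 6–1.
Sigma vs Beta: Beta wins 7–0.
Sigma–Alpha: Alpha 7–0.
Sigma vs Gamma: Sigma, 6–1.
Sigma–Zeta: Sigma 5–2.
Beta–Alpha: Alpha 7–0.
Beta vs Gamma: Beta, 7–0.
Beta vs Zeta: Beta wins 6–1.
Alpha vs Gamma: Alpha wins 7–0.
Alpha vs Zeta: Alpha wins 6–1.
Gamma vs Zeta: Gamma wins 5–2.
Only Alpha has no losses; Alpha is the Condorcet winner.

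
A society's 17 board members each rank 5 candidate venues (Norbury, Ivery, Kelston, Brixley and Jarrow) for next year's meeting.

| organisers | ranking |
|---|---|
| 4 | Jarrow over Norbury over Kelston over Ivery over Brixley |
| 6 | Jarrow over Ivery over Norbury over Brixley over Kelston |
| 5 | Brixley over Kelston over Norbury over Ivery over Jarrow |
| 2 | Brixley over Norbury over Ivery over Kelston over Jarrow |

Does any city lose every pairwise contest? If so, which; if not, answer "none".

Head-to-head results (17 organisers):
Norbury vs Ivery: Norbury is ranked higher on 4+5+2 = 11 ballots, Ivery on 6. Norbury wins 11–6.
Norbury vs Kelston: Norbury, 12–5.
Norbury vs Brixley: 10 to 7, Norbury.
Norbury–Jarrow: Jarrow 10–7.
Ivery–Kelston: Kelston 9–8.
Ivery vs Brixley: 10 to 7, Ivery.
Ivery vs Jarrow: Jarrow wins 10–7.
Kelston vs Brixley: 4 to 13, Brixley.
Kelston vs Jarrow: Jarrow, 10–7.
Brixley vs Jarrow: Jarrow wins 10–7.
Each city has at least one pairwise win (Norbury beats Ivery; Ivery beats Brixley; Kelston beats Ivery; Brixley beats Kelston; Jarrow beats Norbury) — no Condorcet loser.

none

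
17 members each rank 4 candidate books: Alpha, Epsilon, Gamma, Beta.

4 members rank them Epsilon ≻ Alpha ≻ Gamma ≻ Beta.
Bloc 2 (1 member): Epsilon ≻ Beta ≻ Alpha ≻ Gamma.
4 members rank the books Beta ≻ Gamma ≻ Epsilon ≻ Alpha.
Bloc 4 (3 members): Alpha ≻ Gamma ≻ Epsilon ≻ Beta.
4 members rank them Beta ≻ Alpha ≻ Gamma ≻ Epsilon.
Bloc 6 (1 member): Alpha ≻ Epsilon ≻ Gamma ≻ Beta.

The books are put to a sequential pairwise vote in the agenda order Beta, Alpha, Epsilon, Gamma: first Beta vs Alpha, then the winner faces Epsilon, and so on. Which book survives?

Gamma

Round 1: Beta vs Alpha — 9–8, Beta advances.
Round 2: Beta vs Epsilon — 8–9, Epsilon advances.
Round 3: Epsilon vs Gamma — 6–11, Gamma advances.
Gamma survives the agenda.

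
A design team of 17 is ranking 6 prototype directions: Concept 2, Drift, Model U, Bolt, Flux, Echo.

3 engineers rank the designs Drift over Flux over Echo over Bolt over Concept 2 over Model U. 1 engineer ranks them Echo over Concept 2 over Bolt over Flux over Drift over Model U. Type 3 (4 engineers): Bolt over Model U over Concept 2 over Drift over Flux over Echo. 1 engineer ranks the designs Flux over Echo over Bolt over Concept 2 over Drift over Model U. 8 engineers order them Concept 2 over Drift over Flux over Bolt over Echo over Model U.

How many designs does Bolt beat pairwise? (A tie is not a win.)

2

Bolt against each rival (17 engineers):
Bolt vs Concept 2: Bolt preferred on 3+4+1 = 8 ballots; Concept 2 wins 9–8.
Bolt vs Drift: 6 to 11, Drift.
Bolt vs Model U: 17 to 0, Bolt.
Bolt vs Flux: Bolt preferred on 1+4 = 5 ballots; Flux wins 12–5.
Bolt vs Echo: 4+8 = 12 for Bolt, 5 for Echo — Bolt by 12–5.
Bolt beats Model U, Echo; loses to Concept 2, Drift, Flux — 2 pairwise wins.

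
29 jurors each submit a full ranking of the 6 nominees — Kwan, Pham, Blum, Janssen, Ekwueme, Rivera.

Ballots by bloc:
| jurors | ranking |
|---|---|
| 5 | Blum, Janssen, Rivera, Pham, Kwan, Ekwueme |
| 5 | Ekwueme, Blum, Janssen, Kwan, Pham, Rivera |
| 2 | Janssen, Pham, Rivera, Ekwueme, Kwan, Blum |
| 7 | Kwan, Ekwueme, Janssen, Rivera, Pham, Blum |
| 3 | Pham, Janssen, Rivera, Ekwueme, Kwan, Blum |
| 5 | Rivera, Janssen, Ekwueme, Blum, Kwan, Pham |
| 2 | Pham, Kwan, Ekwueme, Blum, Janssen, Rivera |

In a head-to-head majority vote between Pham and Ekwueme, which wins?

Ballots ranking Pham above Ekwueme: 5 + 2 + 3 + 2 = 12.
Ballots ranking Ekwueme above Pham: 29 − 12 = 17.
Ekwueme wins the head-to-head 17–12.

Ekwueme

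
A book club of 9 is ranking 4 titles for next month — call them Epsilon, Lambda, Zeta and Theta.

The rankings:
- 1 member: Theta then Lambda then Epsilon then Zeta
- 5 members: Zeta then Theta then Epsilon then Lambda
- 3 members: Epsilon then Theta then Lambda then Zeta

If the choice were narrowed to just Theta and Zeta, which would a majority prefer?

Ballots ranking Theta above Zeta: 1 + 3 = 4.
Ballots ranking Zeta above Theta: 9 − 4 = 5.
Zeta wins the head-to-head 5–4.

Zeta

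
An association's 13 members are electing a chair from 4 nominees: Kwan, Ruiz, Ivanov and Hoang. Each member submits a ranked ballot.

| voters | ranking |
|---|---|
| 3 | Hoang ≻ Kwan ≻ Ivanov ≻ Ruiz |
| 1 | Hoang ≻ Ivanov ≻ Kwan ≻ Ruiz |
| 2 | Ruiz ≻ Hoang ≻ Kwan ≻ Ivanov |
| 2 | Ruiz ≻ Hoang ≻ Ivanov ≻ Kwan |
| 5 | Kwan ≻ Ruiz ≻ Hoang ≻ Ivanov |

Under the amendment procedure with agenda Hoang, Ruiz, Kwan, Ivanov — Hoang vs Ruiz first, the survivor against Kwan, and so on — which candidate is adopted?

Round 1: Hoang vs Ruiz — 4–9, Ruiz advances.
Round 2: Ruiz vs Kwan — 4–9, Kwan advances.
Round 3: Kwan vs Ivanov — 10–3, Kwan advances.
The agenda winner is Kwan.

Kwan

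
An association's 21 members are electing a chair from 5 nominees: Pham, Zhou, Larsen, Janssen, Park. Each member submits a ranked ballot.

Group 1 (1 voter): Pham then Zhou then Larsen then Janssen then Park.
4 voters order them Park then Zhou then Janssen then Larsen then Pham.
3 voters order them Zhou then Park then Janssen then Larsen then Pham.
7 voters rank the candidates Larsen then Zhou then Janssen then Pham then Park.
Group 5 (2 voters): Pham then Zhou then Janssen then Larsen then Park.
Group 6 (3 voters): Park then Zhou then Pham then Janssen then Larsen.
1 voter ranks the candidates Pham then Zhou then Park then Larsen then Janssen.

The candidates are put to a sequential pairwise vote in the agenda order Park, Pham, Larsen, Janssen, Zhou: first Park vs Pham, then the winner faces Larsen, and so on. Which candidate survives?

Round 1: Park vs Pham — 10–11, Pham advances.
Round 2: Pham vs Larsen — 7–14, Larsen advances.
Round 3: Larsen vs Janssen — 9–12, Janssen advances.
Round 4: Janssen vs Zhou — 0–21, Zhou advances.
The agenda winner is Zhou.

Zhou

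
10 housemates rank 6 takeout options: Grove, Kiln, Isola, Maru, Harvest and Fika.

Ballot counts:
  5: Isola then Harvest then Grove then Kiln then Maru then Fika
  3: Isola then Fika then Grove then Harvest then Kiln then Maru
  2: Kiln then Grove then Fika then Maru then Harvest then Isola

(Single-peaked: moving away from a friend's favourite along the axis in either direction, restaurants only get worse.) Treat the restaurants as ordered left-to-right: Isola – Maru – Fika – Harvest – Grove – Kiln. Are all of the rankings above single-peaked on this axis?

no

Axis positions: Isola=1, Maru=2, Fika=3, Harvest=4, Grove=5, Kiln=6.
Type 1: ranking walks positions 1-4-5-6-2-3; Harvest is ranked above Maru even though Maru lies between Harvest and the peak Isola on the axis — preferences dip and rise again. Not single-peaked.
Type 2: ranking walks positions 1-3-5-4-6-2; Fika is ranked above Maru even though Maru lies between Fika and the peak Isola on the axis — preferences dip and rise again. Not single-peaked.
Type 3: ranking walks positions 6-5-3-2-4-1; Fika is ranked above Harvest even though Harvest lies between Fika and the peak Kiln on the axis — preferences dip and rise again. Not single-peaked.
Type 1 violates single-peakedness, so the profile is not single-peaked on this axis.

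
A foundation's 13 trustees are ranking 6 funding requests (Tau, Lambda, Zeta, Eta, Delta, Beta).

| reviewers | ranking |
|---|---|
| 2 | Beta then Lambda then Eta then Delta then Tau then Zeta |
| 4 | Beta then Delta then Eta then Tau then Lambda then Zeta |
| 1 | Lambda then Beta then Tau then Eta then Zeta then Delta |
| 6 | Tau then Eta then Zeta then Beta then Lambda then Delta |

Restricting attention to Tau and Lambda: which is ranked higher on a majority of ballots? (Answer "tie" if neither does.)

Tau

Ballots ranking Tau above Lambda: 4 + 6 = 10.
Ballots ranking Lambda above Tau: 13 − 10 = 3.
Tau wins the head-to-head 10–3.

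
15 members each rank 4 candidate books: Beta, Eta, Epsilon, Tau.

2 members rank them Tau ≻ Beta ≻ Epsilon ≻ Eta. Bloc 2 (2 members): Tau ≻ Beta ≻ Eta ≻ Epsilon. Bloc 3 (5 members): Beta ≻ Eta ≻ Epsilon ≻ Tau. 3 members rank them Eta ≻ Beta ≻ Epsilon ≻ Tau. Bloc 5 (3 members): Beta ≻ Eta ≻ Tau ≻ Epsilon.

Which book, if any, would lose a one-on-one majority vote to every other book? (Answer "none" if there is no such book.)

Tau

Head-to-head results (15 members):
Beta vs Eta: Beta wins 12–3.
Beta–Epsilon: Beta 15–0.
Beta vs Tau: Beta wins 11–4.
Eta vs Epsilon: Eta is ranked higher on 2+5+3+3 = 13 ballots, Epsilon on 2. Eta wins 13–2.
Eta–Tau: Eta 11–4.
Epsilon vs Tau: Epsilon, 8–7.
Tau is beaten in every head-to-head and is the Condorcet loser.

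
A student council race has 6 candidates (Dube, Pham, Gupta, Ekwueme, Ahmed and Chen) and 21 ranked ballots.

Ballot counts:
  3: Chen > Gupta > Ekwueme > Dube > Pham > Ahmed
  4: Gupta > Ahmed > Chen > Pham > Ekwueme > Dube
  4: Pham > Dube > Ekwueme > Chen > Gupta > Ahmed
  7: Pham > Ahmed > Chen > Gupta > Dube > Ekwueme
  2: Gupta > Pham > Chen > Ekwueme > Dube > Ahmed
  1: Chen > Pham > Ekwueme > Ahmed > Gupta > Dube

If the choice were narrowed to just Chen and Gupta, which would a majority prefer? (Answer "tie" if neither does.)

Chen

Ballots ranking Chen above Gupta: 3 + 4 + 7 + 1 = 15.
Ballots ranking Gupta above Chen: 21 − 15 = 6.
Chen wins the head-to-head 15–6.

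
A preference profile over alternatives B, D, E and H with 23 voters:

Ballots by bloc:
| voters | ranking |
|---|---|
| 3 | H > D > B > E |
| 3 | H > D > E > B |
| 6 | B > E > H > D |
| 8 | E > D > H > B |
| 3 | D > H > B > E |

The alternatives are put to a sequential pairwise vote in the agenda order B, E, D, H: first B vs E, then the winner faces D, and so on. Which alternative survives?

Round 1: B vs E — 12–11, B advances.
Round 2: B vs D — 6–17, D advances.
Round 3: D vs H — 11–12, H advances.
H survives the agenda.

H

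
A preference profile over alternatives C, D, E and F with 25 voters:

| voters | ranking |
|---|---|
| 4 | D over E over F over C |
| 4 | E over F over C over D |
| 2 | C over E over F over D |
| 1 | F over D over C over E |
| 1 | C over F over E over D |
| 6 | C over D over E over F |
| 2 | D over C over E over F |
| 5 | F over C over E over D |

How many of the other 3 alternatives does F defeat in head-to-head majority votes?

2

F against each rival (25 voters):
F vs C: 4+4+1+5 = 14 for F, 11 for C — F by 14–11.
F vs D: 13 to 12, F.
F vs E: E wins 18–7.
F beats C, D; loses to E — 2 pairwise wins.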